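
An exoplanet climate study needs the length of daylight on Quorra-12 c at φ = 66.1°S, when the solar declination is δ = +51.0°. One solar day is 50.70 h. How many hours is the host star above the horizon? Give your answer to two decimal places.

cos H₀ = −tan φ · tan δ = 2.7867 ≥ 1, so the host star never rises (polar night) and H₀ = 0.
Daylight = 2H₀/(2π) × 50.70 h = (0.0000/π) × 50.70 = 0.00 h.

0.00 h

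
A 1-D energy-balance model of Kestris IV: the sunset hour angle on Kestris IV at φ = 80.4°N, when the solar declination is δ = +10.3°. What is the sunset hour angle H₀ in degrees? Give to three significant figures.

Sunrise equation: cos H₀ = −tan φ · tan δ = -1.0745 ≤ −1, so the host star never sets (polar day) and H₀ = π.

H₀ = 180°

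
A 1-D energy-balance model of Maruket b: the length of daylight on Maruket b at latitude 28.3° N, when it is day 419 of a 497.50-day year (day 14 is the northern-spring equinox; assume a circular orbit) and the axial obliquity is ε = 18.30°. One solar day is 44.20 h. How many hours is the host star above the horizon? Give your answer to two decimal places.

19.80 h

Solar longitude: L_s = 360° × (419 − 14)/497.50 = 293.065°.
sin δ = sin 18.30° × sin 293.065° = -0.28889, so δ = -16.792°.
cos h₀ = −tan ϕ · tan δ = −tan(+28.3°) × tan(-16.792°) = 0.1625, so h₀ = 1.4076 rad = 80.65°.
Daylight = 2h₀/(2π) × 44.20 h = (1.4076/π) × 44.20 = 19.80 h.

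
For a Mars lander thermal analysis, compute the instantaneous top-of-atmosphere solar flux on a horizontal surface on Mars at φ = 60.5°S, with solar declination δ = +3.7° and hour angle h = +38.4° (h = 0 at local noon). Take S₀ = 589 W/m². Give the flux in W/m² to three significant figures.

cos θ_z = sin φ sin δ + cos φ cos δ cos h = -0.056166 + 0.385105 = 0.328939.
Flux = S₀ · cos θ_z = 589 × 0.328939 = 193.7 W/m².

194 W/m²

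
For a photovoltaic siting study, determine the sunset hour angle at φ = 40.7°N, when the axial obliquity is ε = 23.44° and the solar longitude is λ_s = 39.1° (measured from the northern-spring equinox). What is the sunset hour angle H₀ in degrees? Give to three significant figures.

Solar declination: sin δ = sin ε · sin λ_s = sin 23.44° × sin 39.1° = 0.25088, so δ = +14.529°.
cos H₀ = −tan φ · tan δ = −tan(+40.7°) × tan(+14.529°) = -0.2229, so H₀ = 1.7956 rad = 102.88°.

H₀ = 103°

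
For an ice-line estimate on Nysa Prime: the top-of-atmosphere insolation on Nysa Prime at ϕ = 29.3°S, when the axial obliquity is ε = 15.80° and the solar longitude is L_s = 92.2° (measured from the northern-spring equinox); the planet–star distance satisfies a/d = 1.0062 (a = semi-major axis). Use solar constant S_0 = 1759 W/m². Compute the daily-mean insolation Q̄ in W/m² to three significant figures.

Q̄ ≈ 363 W/m²

Solar declination: sin δ = sin ε · sin L_s = sin 15.80° × sin 92.2° = 0.27208, so δ = +15.788°.
cos h₀ = −tan(-29.3°) tan(+15.788°) = 0.1587, h₀ = 1.4115 rad.
Bracket: h₀ sin ϕ sin δ + cos ϕ cos δ sin h₀ = 1.4115×-0.48938×0.27208 + 0.87207×0.96227×0.98733 = -0.187942 + 0.828535 = 0.640593.
Inverse-square distance factor (a/d)² = 1.0062² = 1.012438.
Q̄ = (S_0/π) × 1.012438 × [bracket] = (1759/π) × 1.012438 × 0.640593 = 363.1 W/m².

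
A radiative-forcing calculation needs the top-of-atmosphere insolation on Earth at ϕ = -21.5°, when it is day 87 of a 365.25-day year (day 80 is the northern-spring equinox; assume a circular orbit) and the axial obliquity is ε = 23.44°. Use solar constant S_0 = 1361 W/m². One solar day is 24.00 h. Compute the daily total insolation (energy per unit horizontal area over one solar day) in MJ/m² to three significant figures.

33.8 MJ/m²

Solar longitude: L_s = 360° × (87 − 80)/365.25 = 6.899°.
sin δ = sin 23.44° × sin 6.899° = 0.04778, so δ = +2.739°.
cos h₀ = −tan(-21.5°) tan(+2.739°) = 0.0188, h₀ = 1.5520 rad.
Bracket: h₀ sin ϕ sin δ + cos ϕ cos δ sin h₀ = 1.5520×-0.36650×0.04778 + 0.93042×0.99886×0.99982 = -0.027178 + 0.929192 = 0.902014.
Q̄ = (S_0/π) × [bracket] = (1361/π) × 0.902014 = 390.77 W/m².
Daily total = Q̄ × 24.00 h × 3600 s/h = 390.77 × 24.00 × 3600 / 10⁶ = 33.76 MJ/m².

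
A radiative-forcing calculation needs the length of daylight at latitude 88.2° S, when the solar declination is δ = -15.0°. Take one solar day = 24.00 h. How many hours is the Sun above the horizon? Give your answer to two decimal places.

Sunrise equation: cos H₀ = −tan φ · tan δ = -8.5263 ≤ −1, so the Sun never sets (polar day) and H₀ = π.
Daylight = 2H₀/(2π) × 24.00 h = (3.1416/π) × 24.00 = 24.00 h.

24.00 h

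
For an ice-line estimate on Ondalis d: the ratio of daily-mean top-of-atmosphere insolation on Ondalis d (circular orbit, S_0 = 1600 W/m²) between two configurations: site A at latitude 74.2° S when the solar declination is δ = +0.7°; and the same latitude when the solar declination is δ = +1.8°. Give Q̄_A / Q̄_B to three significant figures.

— Configuration A (ϕ=-74.2°):
cos h₀ = −tan(-74.2°) tan(+0.700°) = 0.0432, h₀ = 1.5276 rad.
Bracket: h₀ sin ϕ sin δ + cos ϕ cos δ sin h₀ = 1.5276×-0.96222×0.01222 + 0.27228×0.99993×0.99907 = -0.017962 + 0.272008 = 0.254046.
Q̄ = (S_0/π) × [bracket] = (1600/π) × 0.254046 = 129.38 W/m².
— Configuration B (ϕ=-74.2°):
cos h₀ = −tan(-74.2°) tan(+1.800°) = 0.1111, h₀ = 1.4595 rad.
Bracket: h₀ sin ϕ sin δ + cos ϕ cos δ sin h₀ = 1.4595×-0.96222×0.03141 + 0.27228×0.99951×0.99381 = -0.044111 + 0.270462 = 0.226351.
Q̄ = (S_0/π) × [bracket] = (1600/π) × 0.226351 = 115.28 W/m².
Ratio Q̄_A / Q̄_B = 129.38 / 115.28 = 1.122.

Q̄_A / Q̄_B ≈ 1.12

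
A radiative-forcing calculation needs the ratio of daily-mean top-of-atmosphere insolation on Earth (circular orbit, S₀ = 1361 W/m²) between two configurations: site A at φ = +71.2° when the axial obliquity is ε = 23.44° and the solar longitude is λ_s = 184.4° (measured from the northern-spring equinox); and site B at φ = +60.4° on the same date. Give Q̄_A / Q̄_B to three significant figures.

— Configuration A (φ=+71.2°):
Solar declination: sin δ = sin ε · sin λ_s = sin 23.44° × sin 184.4° = -0.03052, so δ = -1.749°.
cos H₀ = −tan(+71.2°) tan(-1.749°) = 0.0897, H₀ = 1.4810 rad.
Bracket: H₀ sin φ sin δ + cos φ cos δ sin H₀ = 1.4810×0.94665×-0.03052 + 0.32227×0.99953×0.99597 = -0.042789 + 0.320820 = 0.278031.
Q̄ = (S₀/π) × [bracket] = (1361/π) × 0.278031 = 120.45 W/m².
— Configuration B (φ=+60.4°):
cos H₀ = −tan(+60.4°) tan(-1.749°) = 0.0537, H₀ = 1.5170 rad.
Bracket: H₀ sin φ sin δ + cos φ cos δ sin H₀ = 1.5170×0.86949×-0.03052 + 0.49394×0.99953×0.99855 = -0.040256 + 0.492992 = 0.452736.
Q̄ = (S₀/π) × [bracket] = (1361/π) × 0.452736 = 196.13 W/m².
Ratio Q̄_A / Q̄_B = 120.45 / 196.13 = 0.6141.

Q̄_A / Q̄_B ≈ 0.614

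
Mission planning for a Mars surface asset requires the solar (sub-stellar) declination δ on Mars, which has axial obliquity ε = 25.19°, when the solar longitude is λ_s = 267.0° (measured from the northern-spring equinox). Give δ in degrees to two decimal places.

sin δ = sin ε · sin λ_s = sin 25.19° × sin 267.0° = -0.425038.
δ = arcsin(-0.425038) = -25.15°.

δ = -25.15°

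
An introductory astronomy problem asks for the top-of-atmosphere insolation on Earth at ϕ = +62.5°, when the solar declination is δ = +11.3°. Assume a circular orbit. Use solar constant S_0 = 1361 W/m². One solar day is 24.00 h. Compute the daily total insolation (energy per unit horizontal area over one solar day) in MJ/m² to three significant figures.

28.4 MJ/m²

cos h₀ = −tan(+62.5°) tan(+11.300°) = -0.3839, h₀ = 1.9648 rad.
Bracket: h₀ sin ϕ sin δ + cos ϕ cos δ sin h₀ = 1.9648×0.88701×0.19595 + 0.46175×0.98061×0.92340 = 0.341501 + 0.418112 = 0.759613.
Q̄ = (S_0/π) × [bracket] = (1361/π) × 0.759613 = 329.08 W/m².
Daily total = Q̄ × 24.00 h × 3600 s/h = 329.08 × 24.00 × 3600 / 10⁶ = 28.43 MJ/m².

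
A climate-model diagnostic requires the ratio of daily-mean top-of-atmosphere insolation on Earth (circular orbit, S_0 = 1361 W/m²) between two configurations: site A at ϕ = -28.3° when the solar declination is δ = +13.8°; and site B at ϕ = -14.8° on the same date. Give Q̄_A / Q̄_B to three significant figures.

— Configuration A (ϕ=-28.3°):
cos h₀ = −tan(-28.3°) tan(+13.800°) = 0.1323, h₀ = 1.4382 rad.
Bracket: h₀ sin ϕ sin δ + cos ϕ cos δ sin h₀ = 1.4382×-0.47409×0.23853 + 0.88048×0.97113×0.99122 = -0.162638 + 0.847553 = 0.684915.
Q̄ = (S_0/π) × [bracket] = (1361/π) × 0.684915 = 296.72 W/m².
— Configuration B (ϕ=-14.8°):
cos h₀ = −tan(-14.8°) tan(+13.800°) = 0.0649, h₀ = 1.5059 rad.
Bracket: h₀ sin ϕ sin δ + cos ϕ cos δ sin h₀ = 1.5059×-0.25545×0.23853 + 0.96682×0.97113×0.99789 = -0.091758 + 0.936927 = 0.845169.
Q̄ = (S_0/π) × [bracket] = (1361/π) × 0.845169 = 366.14 W/m².
Ratio Q̄_A / Q̄_B = 296.72 / 366.14 = 0.8104.

Q̄_A / Q̄_B ≈ 0.810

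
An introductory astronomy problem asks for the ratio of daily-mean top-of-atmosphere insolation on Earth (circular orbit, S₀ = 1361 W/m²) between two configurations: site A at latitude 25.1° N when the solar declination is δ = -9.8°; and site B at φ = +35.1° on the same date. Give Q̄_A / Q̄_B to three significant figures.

Q̄_A / Q̄_B ≈ 1.19

— Configuration A (φ=+25.1°):
cos H₀ = −tan(+25.1°) tan(-9.800°) = 0.0809, H₀ = 1.4898 rad.
Bracket: H₀ sin φ sin δ + cos φ cos δ sin H₀ = 1.4898×0.42420×-0.17021 + 0.90557×0.98541×0.99672 = -0.107568 + 0.889431 = 0.781863.
Q̄ = (S₀/π) × [bracket] = (1361/π) × 0.781863 = 338.72 W/m².
— Configuration B (φ=+35.1°):
cos H₀ = −tan(+35.1°) tan(-9.800°) = 0.1214, H₀ = 1.4491 rad.
Bracket: H₀ sin φ sin δ + cos φ cos δ sin H₀ = 1.4491×0.57501×-0.17021 + 0.81815×0.98541×0.99260 = -0.141827 + 0.800247 = 0.658420.
Q̄ = (S₀/π) × [bracket] = (1361/π) × 0.658420 = 285.24 W/m².
Ratio Q̄_A / Q̄_B = 338.72 / 285.24 = 1.187.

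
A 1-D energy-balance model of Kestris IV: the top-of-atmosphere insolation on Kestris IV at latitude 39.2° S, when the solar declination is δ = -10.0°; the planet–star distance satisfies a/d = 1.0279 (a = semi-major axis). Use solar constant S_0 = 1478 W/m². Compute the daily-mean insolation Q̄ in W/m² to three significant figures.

cos h₀ = −tan(-39.2°) tan(-10.000°) = -0.1438, h₀ = 1.7151 rad.
Bracket: h₀ sin ϕ sin δ + cos ϕ cos δ sin h₀ = 1.7151×-0.63203×-0.17365 + 0.77494×0.98481×0.98961 = 0.188236 + 0.755239 = 0.943475.
Inverse-square distance factor (a/d)² = 1.0279² = 1.056578.
Q̄ = (S_0/π) × 1.056578 × [bracket] = (1478/π) × 1.056578 × 0.943475 = 469.0 W/m².

Q̄ ≈ 469 W/m²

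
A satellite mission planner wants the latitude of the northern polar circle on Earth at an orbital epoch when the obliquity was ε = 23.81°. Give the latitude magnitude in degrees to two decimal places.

The polar circle is the lowest latitude that experiences at least one full rotation of continuous daylight at the northern-summer solstice; it lies at |φ| = 90° − ε = 90° − 23.81° = 66.19°.

66.19°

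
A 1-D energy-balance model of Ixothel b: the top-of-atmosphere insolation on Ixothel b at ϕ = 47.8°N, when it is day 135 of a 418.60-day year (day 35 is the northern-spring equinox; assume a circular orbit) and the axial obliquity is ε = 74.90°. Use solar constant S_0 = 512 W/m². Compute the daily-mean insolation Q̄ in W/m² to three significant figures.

Solar longitude: L_s = 360° × (135 − 35)/418.60 = 86.001°.
sin δ = sin 74.90° × sin 86.001° = 0.96312, so δ = +74.391°.
cos h₀ = −tan(+47.8°) tan(+74.391°) = -3.9476 ≤ −1 ⇒ polar day, h₀ = π.
Bracket: h₀ sin ϕ sin δ + cos ϕ cos δ sin h₀ = 3.1416×0.74080×0.96312 + 0.67172×0.26907×0.00000 = 2.241467 + 0.000000 = 2.241467.
Q̄ = (S_0/π) × [bracket] = (512/π) × 2.241467 = 365.3 W/m².

Q̄ ≈ 365 W/m²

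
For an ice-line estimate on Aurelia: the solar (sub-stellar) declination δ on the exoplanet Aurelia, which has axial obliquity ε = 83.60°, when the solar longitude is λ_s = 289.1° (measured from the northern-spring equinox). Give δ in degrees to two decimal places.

sin δ = sin ε · sin λ_s = sin 83.60° × sin 289.1° = -0.939060.
δ = arcsin(-0.939060) = -69.89°.

δ = -69.89°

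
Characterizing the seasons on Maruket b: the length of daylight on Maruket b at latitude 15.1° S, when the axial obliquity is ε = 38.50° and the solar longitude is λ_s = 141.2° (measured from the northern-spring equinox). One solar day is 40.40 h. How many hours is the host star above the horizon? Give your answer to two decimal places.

18.73 h

Solar declination: sin δ = sin ε · sin λ_s = sin 38.50° × sin 141.2° = 0.39007, so δ = +22.959°.
cos H₀ = −tan φ · tan δ = −tan(-15.1°) × tan(+22.959°) = 0.1143, so H₀ = 1.4562 rad = 83.44°.
Daylight = 2H₀/(2π) × 40.40 h = (1.4562/π) × 40.40 = 18.73 h.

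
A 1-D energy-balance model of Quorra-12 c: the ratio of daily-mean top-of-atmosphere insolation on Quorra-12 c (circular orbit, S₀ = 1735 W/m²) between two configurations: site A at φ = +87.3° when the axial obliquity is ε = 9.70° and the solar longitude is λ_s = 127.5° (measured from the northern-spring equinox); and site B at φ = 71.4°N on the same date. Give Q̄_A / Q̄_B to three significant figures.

— Configuration A (φ=+87.3°):
Solar declination: sin δ = sin ε · sin λ_s = sin 9.70° × sin 127.5° = 0.13367, so δ = +7.682°.
cos H₀ = −tan(+87.3°) tan(+7.682°) = -2.8602 ≤ −1 ⇒ polar day, H₀ = π.
Bracket: H₀ sin φ sin δ + cos φ cos δ sin H₀ = 3.1416×0.99889×0.13367 + 0.04711×0.99103×0.00000 = 0.419472 + 0.000000 = 0.419472.
Q̄ = (S₀/π) × [bracket] = (1735/π) × 0.419472 = 231.66 W/m².
— Configuration B (φ=+71.4°):
cos H₀ = −tan(+71.4°) tan(+7.682°) = -0.4008, H₀ = 1.9832 rad.
Bracket: H₀ sin φ sin δ + cos φ cos δ sin H₀ = 1.9832×0.94777×0.13367 + 0.31896×0.99103×0.91617 = 0.251248 + 0.289600 = 0.540848.
Q̄ = (S₀/π) × [bracket] = (1735/π) × 0.540848 = 298.69 W/m².
Ratio Q̄_A / Q̄_B = 231.66 / 298.69 = 0.7756.

Q̄_A / Q̄_B ≈ 0.776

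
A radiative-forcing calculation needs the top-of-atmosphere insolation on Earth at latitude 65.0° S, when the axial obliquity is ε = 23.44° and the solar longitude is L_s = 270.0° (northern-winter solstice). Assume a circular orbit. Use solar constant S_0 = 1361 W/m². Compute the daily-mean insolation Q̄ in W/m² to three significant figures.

Solar declination: sin δ = sin ε · sin L_s = sin 23.44° × sin 270.0° = -0.39779, so δ = -23.440°.
cos h₀ = −tan(-65.0°) tan(-23.440°) = -0.9298, h₀ = 2.7646 rad.
Bracket: h₀ sin ϕ sin δ + cos ϕ cos δ sin h₀ = 2.7646×-0.90631×-0.39779 + 0.42262×0.91748×0.36809 = 0.996697 + 0.142725 = 1.139422.
Q̄ = (S_0/π) × [bracket] = (1361/π) × 1.139422 = 493.6 W/m².

Q̄ ≈ 494 W/m²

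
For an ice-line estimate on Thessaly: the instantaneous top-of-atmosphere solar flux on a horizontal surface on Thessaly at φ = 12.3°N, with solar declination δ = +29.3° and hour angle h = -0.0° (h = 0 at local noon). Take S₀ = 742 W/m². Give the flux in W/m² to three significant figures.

cos θ_z = sin φ sin δ + cos φ cos δ cos h = 0.104253 + 0.852051 = 0.956304.
Flux = S₀ · cos θ_z = 742 × 0.956304 = 709.6 W/m².

710 W/m²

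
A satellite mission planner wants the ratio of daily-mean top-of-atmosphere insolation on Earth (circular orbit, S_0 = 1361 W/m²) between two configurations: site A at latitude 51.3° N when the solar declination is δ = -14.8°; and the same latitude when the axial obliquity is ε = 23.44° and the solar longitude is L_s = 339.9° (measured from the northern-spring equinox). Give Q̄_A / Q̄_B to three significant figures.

Q̄_A / Q̄_B ≈ 0.704

— Configuration A (ϕ=+51.3°):
cos h₀ = −tan(+51.3°) tan(-14.800°) = 0.3298, h₀ = 1.2347 rad.
Bracket: h₀ sin ϕ sin δ + cos ϕ cos δ sin h₀ = 1.2347×0.78043×-0.25545 + 0.62524×0.96682×0.94405 = -0.246151 + 0.570673 = 0.324522.
Q̄ = (S_0/π) × [bracket] = (1361/π) × 0.324522 = 140.59 W/m².
— Configuration B (ϕ=+51.3°):
Solar declination: sin δ = sin ε · sin L_s = sin 23.44° × sin 339.9° = -0.13670, so δ = -7.857°.
cos h₀ = −tan(+51.3°) tan(-7.857°) = 0.1723, h₀ = 1.3977 rad.
Bracket: h₀ sin ϕ sin δ + cos ϕ cos δ sin h₀ = 1.3977×0.78043×-0.13670 + 0.62524×0.99061×0.98505 = -0.149113 + 0.610109 = 0.460996.
Q̄ = (S_0/π) × [bracket] = (1361/π) × 0.460996 = 199.71 W/m².
Ratio Q̄_A / Q̄_B = 140.59 / 199.71 = 0.7040.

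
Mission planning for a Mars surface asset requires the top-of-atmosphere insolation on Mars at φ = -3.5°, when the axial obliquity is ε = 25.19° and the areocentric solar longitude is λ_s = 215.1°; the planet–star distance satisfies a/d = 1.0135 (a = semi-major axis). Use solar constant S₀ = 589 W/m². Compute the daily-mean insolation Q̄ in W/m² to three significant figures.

Q̄ ≈ 191 W/m²

sin δ = sin 25.19° × sin 215.1° = -0.24473, so δ = -14.166°.
cos H₀ = −tan(-3.5°) tan(-14.166°) = -0.0154, H₀ = 1.5862 rad.
Bracket: H₀ sin φ sin δ + cos φ cos δ sin H₀ = 1.5862×-0.06105×-0.24473 + 0.99813×0.96959×0.99988 = 0.023699 + 0.967661 = 0.991360.
Inverse-square distance factor (a/d)² = 1.0135² = 1.027182.
Q̄ = (S₀/π) × 1.027182 × [bracket] = (589/π) × 1.027182 × 0.991360 = 190.9 W/m².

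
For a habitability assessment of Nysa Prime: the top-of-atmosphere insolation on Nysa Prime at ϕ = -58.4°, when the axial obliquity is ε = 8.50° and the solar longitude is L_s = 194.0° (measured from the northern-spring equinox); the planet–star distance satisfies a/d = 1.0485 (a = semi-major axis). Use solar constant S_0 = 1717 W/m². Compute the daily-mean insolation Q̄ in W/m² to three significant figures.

Q̄ ≈ 344 W/m²

Solar declination: sin δ = sin ε · sin L_s = sin 8.50° × sin 194.0° = -0.03576, so δ = -2.049°.
cos h₀ = −tan(-58.4°) tan(-2.049°) = -0.0582, h₀ = 1.6290 rad.
Bracket: h₀ sin ϕ sin δ + cos ϕ cos δ sin h₀ = 1.6290×-0.85173×-0.03576 + 0.52399×0.99936×0.99831 = 0.049616 + 0.522770 = 0.572386.
Inverse-square distance factor (a/d)² = 1.0485² = 1.099352.
Q̄ = (S_0/π) × 1.099352 × [bracket] = (1717/π) × 1.099352 × 0.572386 = 343.9 W/m².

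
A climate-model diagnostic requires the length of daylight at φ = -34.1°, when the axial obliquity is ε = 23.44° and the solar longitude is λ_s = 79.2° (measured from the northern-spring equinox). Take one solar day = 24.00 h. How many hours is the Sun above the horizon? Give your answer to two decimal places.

Solar declination: sin δ = sin ε · sin λ_s = sin 23.44° × sin 79.2° = 0.39074, so δ = +23.001°.
cos H₀ = −tan φ · tan δ = −tan(-34.1°) × tan(+23.001°) = 0.2874, so H₀ = 1.2793 rad = 73.30°.
Daylight = 2H₀/(2π) × 24.00 h = (1.2793/π) × 24.00 = 9.77 h.

9.77 h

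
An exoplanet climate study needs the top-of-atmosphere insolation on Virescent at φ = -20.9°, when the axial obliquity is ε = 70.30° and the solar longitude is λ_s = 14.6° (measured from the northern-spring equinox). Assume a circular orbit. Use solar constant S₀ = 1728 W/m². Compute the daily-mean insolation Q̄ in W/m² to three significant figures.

Solar declination: sin δ = sin ε · sin λ_s = sin 70.30° × sin 14.6° = 0.23732, so δ = +13.728°.
cos H₀ = −tan(-20.9°) tan(+13.728°) = 0.0933, H₀ = 1.4774 rad.
Bracket: H₀ sin φ sin δ + cos φ cos δ sin H₀ = 1.4774×-0.35674×0.23732 + 0.93420×0.97143×0.99564 = -0.125079 + 0.903553 = 0.778474.
Q̄ = (S₀/π) × [bracket] = (1728/π) × 0.778474 = 428.2 W/m².

Q̄ ≈ 428 W/m²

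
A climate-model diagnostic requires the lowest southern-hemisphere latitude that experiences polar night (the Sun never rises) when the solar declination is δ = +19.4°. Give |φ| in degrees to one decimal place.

Polar night requires cos H₀ = −tan φ tan δ ≥ 1, i.e. tan φ tan δ ≤ −1.
The boundary is |tan φ| · |tan δ| = 1, so |φ| = 90° − |δ| = 90° − 19.4° = 70.6° in the southern hemisphere.

|φ| = 70.6°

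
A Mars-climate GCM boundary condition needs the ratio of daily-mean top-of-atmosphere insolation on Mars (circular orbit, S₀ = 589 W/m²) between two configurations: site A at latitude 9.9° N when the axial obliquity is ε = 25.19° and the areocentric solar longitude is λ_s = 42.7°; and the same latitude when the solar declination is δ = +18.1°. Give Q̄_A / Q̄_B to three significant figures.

— Configuration A (φ=+9.9°):
sin δ = sin 25.19° × sin 42.7° = 0.28864, so δ = +16.777°.
cos H₀ = −tan(+9.9°) tan(+16.777°) = -0.0526, H₀ = 1.6234 rad.
Bracket: H₀ sin φ sin δ + cos φ cos δ sin H₀ = 1.6234×0.17193×0.28864 + 0.98511×0.95744×0.99861 = 0.080563 + 0.941873 = 1.022436.
Q̄ = (S₀/π) × [bracket] = (589/π) × 1.022436 = 191.69 W/m².
— Configuration B (φ=+9.9°):
cos H₀ = −tan(+9.9°) tan(+18.100°) = -0.0570, H₀ = 1.6279 rad.
Bracket: H₀ sin φ sin δ + cos φ cos δ sin H₀ = 1.6279×0.17193×0.31068 + 0.98511×0.95052×0.99837 = 0.086955 + 0.934840 = 1.021795.
Q̄ = (S₀/π) × [bracket] = (589/π) × 1.021795 = 191.57 W/m².
Ratio Q̄_A / Q̄_B = 191.69 / 191.57 = 1.001.

Q̄_A / Q̄_B ≈ 1.00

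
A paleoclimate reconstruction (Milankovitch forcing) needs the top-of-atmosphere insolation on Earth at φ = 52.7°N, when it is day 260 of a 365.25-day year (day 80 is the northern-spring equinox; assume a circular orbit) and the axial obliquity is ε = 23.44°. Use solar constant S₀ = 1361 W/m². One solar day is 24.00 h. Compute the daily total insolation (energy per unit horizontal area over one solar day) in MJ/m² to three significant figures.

23.5 MJ/m²

Solar longitude: λ_s = 360° × (260 − 80)/365.25 = 177.413°.
sin δ = sin 23.44° × sin 177.413° = 0.01796, so δ = +1.029°.
cos H₀ = −tan(+52.7°) tan(+1.029°) = -0.0236, H₀ = 1.5944 rad.
Bracket: H₀ sin φ sin δ + cos φ cos δ sin H₀ = 1.5944×0.79547×0.01796 + 0.60599×0.99984×0.99972 = 0.022779 + 0.605723 = 0.628502.
Q̄ = (S₀/π) × [bracket] = (1361/π) × 0.628502 = 272.28 W/m².
Daily total = Q̄ × 24.00 h × 3600 s/h = 272.28 × 24.00 × 3600 / 10⁶ = 23.52 MJ/m².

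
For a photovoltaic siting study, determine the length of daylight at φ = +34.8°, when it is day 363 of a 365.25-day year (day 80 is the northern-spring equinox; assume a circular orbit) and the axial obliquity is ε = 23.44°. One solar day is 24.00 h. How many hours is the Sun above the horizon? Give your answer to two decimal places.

9.70 h

Solar longitude: λ_s = 360° × (363 − 80)/365.25 = 278.932°.
sin δ = sin 23.44° × sin 278.932° = -0.39296, so δ = -23.139°.
cos H₀ = −tan φ · tan δ = −tan(+34.8°) × tan(-23.139°) = 0.2970, so H₀ = 1.2692 rad = 72.72°.
Daylight = 2H₀/(2π) × 24.00 h = (1.2692/π) × 24.00 = 9.70 h.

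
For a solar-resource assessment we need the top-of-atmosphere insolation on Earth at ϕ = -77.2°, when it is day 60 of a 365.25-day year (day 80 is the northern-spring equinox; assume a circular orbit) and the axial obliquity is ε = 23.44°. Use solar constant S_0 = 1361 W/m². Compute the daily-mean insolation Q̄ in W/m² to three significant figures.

Q̄ ≈ 202 W/m²

Solar longitude: L_s = 360° × (60 − 80)/365.25 = -19.713°, i.e. -19.713° + 360° = 340.287°.
sin δ = sin 23.44° × sin 340.287° = -0.13417, so δ = -7.711°.
cos h₀ = −tan(-77.2°) tan(-7.711°) = -0.5960, h₀ = 2.2093 rad.
Bracket: h₀ sin ϕ sin δ + cos ϕ cos δ sin h₀ = 2.2093×-0.97515×-0.13417 + 0.22155×0.99096×0.80301 = 0.289056 + 0.176299 = 0.465355.
Q̄ = (S_0/π) × [bracket] = (1361/π) × 0.465355 = 201.6 W/m².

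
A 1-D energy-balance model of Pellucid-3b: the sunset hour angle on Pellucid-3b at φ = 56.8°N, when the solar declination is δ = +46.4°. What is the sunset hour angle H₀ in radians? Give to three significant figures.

Sunrise equation: cos H₀ = −tan φ · tan δ = -1.6047 ≤ −1, so the host star never sets (polar day) and H₀ = π.

H₀ = 3.14 rad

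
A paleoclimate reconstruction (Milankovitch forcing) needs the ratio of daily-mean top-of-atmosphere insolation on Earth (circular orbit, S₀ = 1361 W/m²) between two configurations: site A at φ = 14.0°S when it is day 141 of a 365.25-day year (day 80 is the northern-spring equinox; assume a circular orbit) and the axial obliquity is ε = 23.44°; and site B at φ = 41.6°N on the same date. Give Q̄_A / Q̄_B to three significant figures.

— Configuration A (φ=-14.0°):
Solar longitude: λ_s = 360° × (141 − 80)/365.25 = 60.123°.
sin δ = sin 23.44° × sin 60.123° = 0.34492, so δ = +20.177°.
cos H₀ = −tan(-14.0°) tan(+20.177°) = 0.0916, H₀ = 1.4790 rad.
Bracket: H₀ sin φ sin δ + cos φ cos δ sin H₀ = 1.4790×-0.24192×0.34492 + 0.97030×0.93863×0.99579 = -0.123412 + 0.906918 = 0.783506.
Q̄ = (S₀/π) × [bracket] = (1361/π) × 0.783506 = 339.43 W/m².
— Configuration B (φ=+41.6°):
cos H₀ = −tan(+41.6°) tan(+20.177°) = -0.3263, H₀ = 1.9031 rad.
Bracket: H₀ sin φ sin δ + cos φ cos δ sin H₀ = 1.9031×0.66393×0.34492 + 0.74780×0.93863×0.94528 = 0.435815 + 0.663499 = 1.099314.
Q̄ = (S₀/π) × [bracket] = (1361/π) × 1.099314 = 476.24 W/m².
Ratio Q̄_A / Q̄_B = 339.43 / 476.24 = 0.7127.

Q̄_A / Q̄_B ≈ 0.713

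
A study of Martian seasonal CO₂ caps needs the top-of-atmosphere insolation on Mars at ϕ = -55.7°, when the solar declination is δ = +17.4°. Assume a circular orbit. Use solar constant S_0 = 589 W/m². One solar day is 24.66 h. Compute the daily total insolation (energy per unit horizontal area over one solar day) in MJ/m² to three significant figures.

3.45 MJ/m²

cos h₀ = −tan(-55.7°) tan(+17.400°) = 0.4594, h₀ = 1.0935 rad.
Bracket: h₀ sin ϕ sin δ + cos ϕ cos δ sin h₀ = 1.0935×-0.82610×0.29904 + 0.56353×0.95424×0.88823 = -0.270135 + 0.477639 = 0.207504.
Q̄ = (S_0/π) × [bracket] = (589/π) × 0.207504 = 38.904 W/m².
Daily total = Q̄ × 24.66 h × 3600 s/h = 38.904 × 24.66 × 3600 / 10⁶ = 3.454 MJ/m².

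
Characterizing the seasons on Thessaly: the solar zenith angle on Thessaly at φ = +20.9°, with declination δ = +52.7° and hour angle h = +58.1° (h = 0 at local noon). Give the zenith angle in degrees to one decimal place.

cos θ_z = sin φ sin δ + cos φ cos δ cos h = 0.283776 + 0.299158 = 0.582934.
θ_z = arccos(0.582934) = 54.3°.

θ_z = 54.3°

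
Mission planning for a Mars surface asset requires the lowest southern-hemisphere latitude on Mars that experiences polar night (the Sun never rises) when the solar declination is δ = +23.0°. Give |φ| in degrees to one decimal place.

|φ| = 67.0°

Polar night requires cos H₀ = −tan φ tan δ ≥ 1, i.e. tan φ tan δ ≤ −1.
The boundary is |tan φ| · |tan δ| = 1, so |φ| = 90° − |δ| = 90° − 23.0° = 67.0° in the southern hemisphere.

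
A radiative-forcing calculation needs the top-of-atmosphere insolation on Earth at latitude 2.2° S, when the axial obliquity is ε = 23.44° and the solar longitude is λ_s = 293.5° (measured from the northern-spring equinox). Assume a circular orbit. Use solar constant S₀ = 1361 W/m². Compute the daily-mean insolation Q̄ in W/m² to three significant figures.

Q̄ ≈ 413 W/m²

Solar declination: sin δ = sin ε · sin λ_s = sin 23.44° × sin 293.5° = -0.36480, so δ = -21.395°.
cos H₀ = −tan(-2.2°) tan(-21.395°) = -0.0151, H₀ = 1.5858 rad.
Bracket: H₀ sin φ sin δ + cos φ cos δ sin H₀ = 1.5858×-0.03839×-0.36480 + 0.99926×0.93109×0.99989 = 0.022209 + 0.930299 = 0.952508.
Q̄ = (S₀/π) × [bracket] = (1361/π) × 0.952508 = 412.6 W/m².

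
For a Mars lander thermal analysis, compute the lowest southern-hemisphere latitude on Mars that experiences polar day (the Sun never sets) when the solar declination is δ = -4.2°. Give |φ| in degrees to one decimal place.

Polar day requires cos H₀ = −tan φ tan δ ≤ −1, i.e. tan φ tan δ ≥ 1.
The boundary is |tan φ| · |tan δ| = 1, so |φ| = 90° − |δ| = 90° − 4.2° = 85.8° in the southern hemisphere.

|φ| = 85.8°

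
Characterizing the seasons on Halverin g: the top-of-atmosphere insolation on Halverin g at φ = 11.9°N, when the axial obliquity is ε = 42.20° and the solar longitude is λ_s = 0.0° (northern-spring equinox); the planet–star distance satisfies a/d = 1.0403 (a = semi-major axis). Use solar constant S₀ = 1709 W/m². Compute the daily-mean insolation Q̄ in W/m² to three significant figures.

Solar declination: sin δ = sin ε · sin λ_s = sin 42.20° × sin 0.0° = 0.00000, so δ = +0.000°.
cos H₀ = −tan(+11.9°) tan(+0.000°) = -0.0000, H₀ = 1.5708 rad.
Bracket: H₀ sin φ sin δ + cos φ cos δ sin H₀ = 1.5708×0.20620×0.00000 + 0.97851×1.00000×1.00000 = 0.000000 + 0.978510 = 0.978510.
Inverse-square distance factor (a/d)² = 1.0403² = 1.082224.
Q̄ = (S₀/π) × 1.082224 × [bracket] = (1709/π) × 1.082224 × 0.978510 = 576.1 W/m².

Q̄ ≈ 576 W/m²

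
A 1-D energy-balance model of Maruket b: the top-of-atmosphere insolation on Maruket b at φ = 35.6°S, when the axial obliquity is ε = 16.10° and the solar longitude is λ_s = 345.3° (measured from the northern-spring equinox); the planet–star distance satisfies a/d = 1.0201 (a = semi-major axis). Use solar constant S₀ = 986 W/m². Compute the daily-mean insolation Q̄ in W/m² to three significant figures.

Q̄ ≈ 286 W/m²

Solar declination: sin δ = sin ε · sin λ_s = sin 16.10° × sin 345.3° = -0.07037, so δ = -4.035°.
cos H₀ = −tan(-35.6°) tan(-4.035°) = -0.0505, H₀ = 1.6213 rad.
Bracket: H₀ sin φ sin δ + cos φ cos δ sin H₀ = 1.6213×-0.58212×-0.07037 + 0.81310×0.99752×0.99872 = 0.066415 + 0.810045 = 0.876460.
Inverse-square distance factor (a/d)² = 1.0201² = 1.040604.
Q̄ = (S₀/π) × 1.040604 × [bracket] = (986/π) × 1.040604 × 0.876460 = 286.2 W/m².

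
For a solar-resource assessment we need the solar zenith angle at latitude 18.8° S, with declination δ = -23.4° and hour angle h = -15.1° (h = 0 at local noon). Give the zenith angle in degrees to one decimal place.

cos θ_z = sin φ sin δ + cos φ cos δ cos h = 0.127987 + 0.838795 = 0.966782.
θ_z = arccos(0.966782) = 14.8°.

θ_z = 14.8°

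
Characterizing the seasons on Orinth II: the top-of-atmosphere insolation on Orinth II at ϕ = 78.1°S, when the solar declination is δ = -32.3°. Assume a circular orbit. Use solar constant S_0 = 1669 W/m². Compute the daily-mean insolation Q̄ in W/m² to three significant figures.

Q̄ ≈ 873 W/m²

cos h₀ = −tan(-78.1°) tan(-32.300°) = -2.9999 ≤ −1 ⇒ polar day, h₀ = π.
Bracket: h₀ sin ϕ sin δ + cos ϕ cos δ sin h₀ = 3.1416×-0.97851×-0.53435 + 0.20620×0.84526×0.00000 = 1.642638 + 0.000000 = 1.642638.
Q̄ = (S_0/π) × [bracket] = (1669/π) × 1.642638 = 872.7 W/m².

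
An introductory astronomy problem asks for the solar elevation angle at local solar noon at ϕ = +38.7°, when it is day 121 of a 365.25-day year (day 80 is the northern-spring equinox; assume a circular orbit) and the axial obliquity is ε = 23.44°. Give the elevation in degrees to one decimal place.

Solar longitude: L_s = 360° × (121 − 80)/365.25 = 40.411°.
sin δ = sin 23.44° × sin 40.411° = 0.25787, so δ = +14.944°.
At local noon the hour angle is zero, so the zenith angle equals |ϕ − δ| = |+38.7° − (+14.944°)| = 23.756°.
Elevation = 90° − 23.756° = 66.2°.

66.2°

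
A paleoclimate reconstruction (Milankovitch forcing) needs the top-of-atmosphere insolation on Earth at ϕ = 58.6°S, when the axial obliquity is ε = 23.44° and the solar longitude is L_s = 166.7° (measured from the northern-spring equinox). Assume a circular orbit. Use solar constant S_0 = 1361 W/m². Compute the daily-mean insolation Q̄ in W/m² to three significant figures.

Q̄ ≈ 174 W/m²

Solar declination: sin δ = sin ε · sin L_s = sin 23.44° × sin 166.7° = 0.09151, so δ = +5.251°.
cos h₀ = −tan(-58.6°) tan(+5.251°) = 0.1506, h₀ = 1.4197 rad.
Bracket: h₀ sin ϕ sin δ + cos ϕ cos δ sin h₀ = 1.4197×-0.85355×0.09151 + 0.52101×0.99580×0.98860 = -0.110890 + 0.512907 = 0.402017.
Q̄ = (S_0/π) × [bracket] = (1361/π) × 0.402017 = 174.2 W/m².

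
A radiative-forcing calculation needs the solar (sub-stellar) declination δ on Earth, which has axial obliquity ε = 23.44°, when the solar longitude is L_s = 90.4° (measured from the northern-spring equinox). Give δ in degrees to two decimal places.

sin δ = sin ε · sin L_s = sin 23.44° × sin 90.4° = 0.397779.
δ = arcsin(0.397779) = +23.44°.

δ = +23.44°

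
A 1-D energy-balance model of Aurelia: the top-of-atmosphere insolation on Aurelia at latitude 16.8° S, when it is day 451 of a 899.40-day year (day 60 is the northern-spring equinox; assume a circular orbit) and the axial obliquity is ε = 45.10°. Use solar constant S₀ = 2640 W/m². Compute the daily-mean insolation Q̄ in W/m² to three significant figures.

Q̄ ≈ 667 W/m²

Solar longitude: λ_s = 360° × (451 − 60)/899.40 = 156.504°.
sin δ = sin 45.10° × sin 156.504° = 0.28240, so δ = +16.404°.
cos H₀ = −tan(-16.8°) tan(+16.404°) = 0.0889, H₀ = 1.4818 rad.
Bracket: H₀ sin φ sin δ + cos φ cos δ sin H₀ = 1.4818×-0.28903×0.28240 + 0.95732×0.95930×0.99604 = -0.120948 + 0.914720 = 0.793772.
Q̄ = (S₀/π) × [bracket] = (2640/π) × 0.793772 = 667.0 W/m².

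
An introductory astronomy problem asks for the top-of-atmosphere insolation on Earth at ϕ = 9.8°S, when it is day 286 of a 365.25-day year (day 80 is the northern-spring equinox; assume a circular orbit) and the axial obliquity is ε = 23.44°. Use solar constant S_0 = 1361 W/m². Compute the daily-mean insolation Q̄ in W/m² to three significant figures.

Solar longitude: L_s = 360° × (286 − 80)/365.25 = 203.039°.
sin δ = sin 23.44° × sin 203.039° = -0.15568, so δ = -8.956°.
cos h₀ = −tan(-9.8°) tan(-8.956°) = -0.0272, h₀ = 1.5980 rad.
Bracket: h₀ sin ϕ sin δ + cos ϕ cos δ sin h₀ = 1.5980×-0.17021×-0.15568 + 0.98541×0.98781×0.99963 = 0.042344 + 0.973038 = 1.015382.
Q̄ = (S_0/π) × [bracket] = (1361/π) × 1.015382 = 439.9 W/m².

Q̄ ≈ 440 W/m²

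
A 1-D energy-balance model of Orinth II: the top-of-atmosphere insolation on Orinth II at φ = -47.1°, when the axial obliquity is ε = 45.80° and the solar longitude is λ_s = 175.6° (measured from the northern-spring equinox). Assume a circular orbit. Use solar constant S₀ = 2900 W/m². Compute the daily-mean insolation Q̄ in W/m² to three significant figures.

Q̄ ≈ 570 W/m²

Solar declination: sin δ = sin ε · sin λ_s = sin 45.80° × sin 175.6° = 0.05500, so δ = +3.153°.
cos H₀ = −tan(-47.1°) tan(+3.153°) = 0.0593, H₀ = 1.5115 rad.
Bracket: H₀ sin φ sin δ + cos φ cos δ sin H₀ = 1.5115×-0.73254×0.05500 + 0.68072×0.99849×0.99824 = -0.060898 + 0.678496 = 0.617598.
Q̄ = (S₀/π) × [bracket] = (2900/π) × 0.617598 = 570.1 W/m².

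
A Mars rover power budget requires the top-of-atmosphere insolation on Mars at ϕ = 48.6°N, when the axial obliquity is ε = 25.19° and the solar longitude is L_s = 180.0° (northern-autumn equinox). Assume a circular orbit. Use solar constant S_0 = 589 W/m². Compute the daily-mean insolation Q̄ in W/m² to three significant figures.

Solar declination: sin δ = sin ε · sin L_s = sin 25.19° × sin 180.0° = 0.00000, so δ = +0.000°.
cos h₀ = −tan(+48.6°) tan(+0.000°) = -0.0000, h₀ = 1.5708 rad.
Bracket: h₀ sin ϕ sin δ + cos ϕ cos δ sin h₀ = 1.5708×0.75011×0.00000 + 0.66131×1.00000×1.00000 = 0.000000 + 0.661310 = 0.661310.
Q̄ = (S_0/π) × [bracket] = (589/π) × 0.661310 = 124.0 W/m².

Q̄ ≈ 124 W/m²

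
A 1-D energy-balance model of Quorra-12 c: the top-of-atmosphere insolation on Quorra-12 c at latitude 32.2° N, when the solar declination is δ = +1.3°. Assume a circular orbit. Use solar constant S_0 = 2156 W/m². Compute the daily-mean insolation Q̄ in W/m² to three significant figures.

cos h₀ = −tan(+32.2°) tan(+1.300°) = -0.0143, h₀ = 1.5851 rad.
Bracket: h₀ sin ϕ sin δ + cos ϕ cos δ sin h₀ = 1.5851×0.53288×0.02269 + 0.84619×0.99974×0.99990 = 0.019166 + 0.845885 = 0.865051.
Q̄ = (S_0/π) × [bracket] = (2156/π) × 0.865051 = 593.7 W/m².

Q̄ ≈ 594 W/m²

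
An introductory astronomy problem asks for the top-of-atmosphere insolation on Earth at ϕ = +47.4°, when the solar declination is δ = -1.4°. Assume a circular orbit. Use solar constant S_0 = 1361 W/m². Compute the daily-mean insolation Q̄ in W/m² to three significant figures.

cos h₀ = −tan(+47.4°) tan(-1.400°) = 0.0266, h₀ = 1.5442 rad.
Bracket: h₀ sin ϕ sin δ + cos ϕ cos δ sin h₀ = 1.5442×0.73610×-0.02443 + 0.67688×0.99970×0.99965 = -0.027769 + 0.676440 = 0.648671.
Q̄ = (S_0/π) × [bracket] = (1361/π) × 0.648671 = 281.0 W/m².

Q̄ ≈ 281 W/m²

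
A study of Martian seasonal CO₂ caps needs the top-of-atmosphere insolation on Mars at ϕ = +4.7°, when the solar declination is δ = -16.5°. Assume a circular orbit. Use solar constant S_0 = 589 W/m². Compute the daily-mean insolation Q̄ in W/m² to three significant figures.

cos h₀ = −tan(+4.7°) tan(-16.500°) = 0.0244, h₀ = 1.5464 rad.
Bracket: h₀ sin ϕ sin δ + cos ϕ cos δ sin h₀ = 1.5464×0.08194×-0.28402 + 0.99664×0.95882×0.99970 = -0.035989 + 0.955312 = 0.919323.
Q̄ = (S_0/π) × [bracket] = (589/π) × 0.919323 = 172.4 W/m².

Q̄ ≈ 172 W/m²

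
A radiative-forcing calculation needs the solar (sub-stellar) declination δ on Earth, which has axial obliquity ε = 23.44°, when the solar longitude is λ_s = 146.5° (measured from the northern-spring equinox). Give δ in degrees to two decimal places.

δ = +12.68°

sin δ = sin ε · sin λ_s = sin 23.44° × sin 146.5° = 0.219554.
δ = arcsin(0.219554) = +12.68°.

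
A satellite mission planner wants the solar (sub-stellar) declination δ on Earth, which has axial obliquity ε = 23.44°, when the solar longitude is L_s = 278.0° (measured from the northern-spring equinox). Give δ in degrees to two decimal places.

sin δ = sin ε · sin L_s = sin 23.44° × sin 278.0° = -0.393917.
δ = arcsin(-0.393917) = -23.20°.

δ = -23.20°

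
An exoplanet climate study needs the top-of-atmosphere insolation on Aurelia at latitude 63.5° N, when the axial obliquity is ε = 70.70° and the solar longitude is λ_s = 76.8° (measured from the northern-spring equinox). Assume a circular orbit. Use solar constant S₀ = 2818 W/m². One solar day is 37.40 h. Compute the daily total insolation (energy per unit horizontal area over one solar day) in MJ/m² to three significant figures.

Solar declination: sin δ = sin ε · sin λ_s = sin 70.70° × sin 76.8° = 0.91886, so δ = +66.761°.
cos H₀ = −tan(+63.5°) tan(+66.761°) = -4.6708 ≤ −1 ⇒ polar day, H₀ = π.
Bracket: H₀ sin φ sin δ + cos φ cos δ sin H₀ = 3.1416×0.89493×0.91886 + 0.44620×0.39457×0.00000 = 2.583386 + 0.000000 = 2.583386.
Q̄ = (S₀/π) × [bracket] = (2818/π) × 2.583386 = 2317.3 W/m².
Daily total = Q̄ × 37.40 h × 3600 s/h = 2317.3 × 37.40 × 3600 / 10⁶ = 312.0 MJ/m².

312 MJ/m²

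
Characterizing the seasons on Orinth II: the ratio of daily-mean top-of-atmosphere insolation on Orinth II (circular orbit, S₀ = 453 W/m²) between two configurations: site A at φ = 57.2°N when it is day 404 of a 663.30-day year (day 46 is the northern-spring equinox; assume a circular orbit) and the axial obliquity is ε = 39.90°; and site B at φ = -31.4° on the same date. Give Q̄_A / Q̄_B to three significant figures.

— Configuration A (φ=+57.2°):
Solar longitude: λ_s = 360° × (404 − 46)/663.30 = 194.301°.
sin δ = sin 39.90° × sin 194.301° = -0.15845, so δ = -9.117°.
cos H₀ = −tan(+57.2°) tan(-9.117°) = 0.2490, H₀ = 1.3191 rad.
Bracket: H₀ sin φ sin δ + cos φ cos δ sin H₀ = 1.3191×0.84057×-0.15845 + 0.54171×0.98737×0.96850 = -0.175689 + 0.518020 = 0.342331.
Q̄ = (S₀/π) × [bracket] = (453/π) × 0.342331 = 49.362 W/m².
— Configuration B (φ=-31.4°):
cos H₀ = −tan(-31.4°) tan(-9.117°) = -0.0980, H₀ = 1.6689 rad.
Bracket: H₀ sin φ sin δ + cos φ cos δ sin H₀ = 1.6689×-0.52101×-0.15845 + 0.85355×0.98737×0.99519 = 0.137774 + 0.838716 = 0.976490.
Q̄ = (S₀/π) × [bracket] = (453/π) × 0.976490 = 140.80 W/m².
Ratio Q̄_A / Q̄_B = 49.362 / 140.80 = 0.3506.

Q̄_A / Q̄_B ≈ 0.351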